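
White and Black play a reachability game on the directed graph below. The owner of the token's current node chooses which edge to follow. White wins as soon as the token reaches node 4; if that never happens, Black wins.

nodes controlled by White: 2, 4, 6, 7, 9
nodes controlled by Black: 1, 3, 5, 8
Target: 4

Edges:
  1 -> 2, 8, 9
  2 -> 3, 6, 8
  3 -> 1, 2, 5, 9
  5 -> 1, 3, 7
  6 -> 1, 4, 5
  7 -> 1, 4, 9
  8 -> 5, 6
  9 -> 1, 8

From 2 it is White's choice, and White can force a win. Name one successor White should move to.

6

A0 = {4}
A1: add {6, 7} — 6 (White) has 6→4; 7 (White) has 7→4.
A2: add {2} — 2 (White) has 2→6.
A3 = A2; e.g. 1 (Black) can still go to 8. Fixed point.
From 2, successor 6 is in the attractor (rank 1); the other successors 3, 8 are not.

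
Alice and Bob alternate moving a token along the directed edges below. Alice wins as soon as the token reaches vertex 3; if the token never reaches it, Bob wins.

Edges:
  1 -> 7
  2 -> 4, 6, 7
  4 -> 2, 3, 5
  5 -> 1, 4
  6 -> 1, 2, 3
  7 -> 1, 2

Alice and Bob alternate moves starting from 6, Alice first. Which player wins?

Alice

Track states (vertex, player-to-move).
A0 = {(3,Alice), (3,Bob)}
A1: add {(4,Alice), (6,Alice)}.
(6,Alice) ∈ A1 ⇒ Alice forces the target.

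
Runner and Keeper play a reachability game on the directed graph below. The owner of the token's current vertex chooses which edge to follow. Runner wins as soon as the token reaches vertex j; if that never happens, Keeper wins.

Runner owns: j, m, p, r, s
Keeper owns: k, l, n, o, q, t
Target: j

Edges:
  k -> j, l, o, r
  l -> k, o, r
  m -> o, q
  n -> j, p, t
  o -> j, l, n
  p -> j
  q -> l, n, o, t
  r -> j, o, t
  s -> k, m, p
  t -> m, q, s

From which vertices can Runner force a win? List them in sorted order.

j, p, r, s

A0 = {j}
A1: add {p, r} — p (Runner) has p→j; r (Runner) has r→j.
A2: add {s} — s (Runner) has s→p.
A3 = A2; e.g. k (Keeper) can still go to l. Fixed point.
Runner's winning region = {j, p, r, s}.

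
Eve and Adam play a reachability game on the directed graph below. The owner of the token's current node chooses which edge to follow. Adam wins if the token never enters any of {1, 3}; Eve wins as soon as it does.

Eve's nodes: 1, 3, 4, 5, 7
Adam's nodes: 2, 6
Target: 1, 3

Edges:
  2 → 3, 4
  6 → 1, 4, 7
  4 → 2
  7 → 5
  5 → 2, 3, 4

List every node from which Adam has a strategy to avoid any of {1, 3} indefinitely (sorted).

2, 4, 6

A0 = {1, 3}
A1: add {5} — 5 (Eve) has 5→3.
A2: add {7} — 7 (Eve) has 7→5.
A3 = A2; e.g. 2 (Adam) can still go to 4. Fixed point.
Eve's attractor = {1, 3, 5, 7}; Adam avoids the target exactly from the complement.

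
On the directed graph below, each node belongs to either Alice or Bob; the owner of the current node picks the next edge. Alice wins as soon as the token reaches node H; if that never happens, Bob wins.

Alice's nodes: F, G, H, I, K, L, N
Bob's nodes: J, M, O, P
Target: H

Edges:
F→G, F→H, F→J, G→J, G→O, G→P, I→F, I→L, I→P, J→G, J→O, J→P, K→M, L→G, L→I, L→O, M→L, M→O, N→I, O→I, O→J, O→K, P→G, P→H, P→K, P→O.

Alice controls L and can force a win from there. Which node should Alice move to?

A0 = {H}
A1: add {F} — F (Alice) has F→H.
A2: add {I} — I (Alice) has I→F.
A3: add {L, N} — L (Alice) has L→I; N (Alice) has N→I.
A4 = A3; e.g. G (Alice) has no edge into A3. Fixed point.
From L, successor I is in the attractor (rank 2); the other successors G, O are not.

I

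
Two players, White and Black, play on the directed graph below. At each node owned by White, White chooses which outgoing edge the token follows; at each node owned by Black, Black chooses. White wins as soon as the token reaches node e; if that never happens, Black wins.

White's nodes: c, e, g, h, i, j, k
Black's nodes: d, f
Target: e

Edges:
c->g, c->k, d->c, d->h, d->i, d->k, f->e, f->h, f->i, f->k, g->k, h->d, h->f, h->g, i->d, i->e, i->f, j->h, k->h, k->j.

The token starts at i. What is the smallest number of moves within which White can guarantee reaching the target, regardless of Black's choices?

1

A0 = {e}
A1: add {i} — i (White) has i→e.
A2 = A1; e.g. c (White) has no edge into A1. Fixed point.
i enters the attractor at level 1, so White can force the target in 1 move from there.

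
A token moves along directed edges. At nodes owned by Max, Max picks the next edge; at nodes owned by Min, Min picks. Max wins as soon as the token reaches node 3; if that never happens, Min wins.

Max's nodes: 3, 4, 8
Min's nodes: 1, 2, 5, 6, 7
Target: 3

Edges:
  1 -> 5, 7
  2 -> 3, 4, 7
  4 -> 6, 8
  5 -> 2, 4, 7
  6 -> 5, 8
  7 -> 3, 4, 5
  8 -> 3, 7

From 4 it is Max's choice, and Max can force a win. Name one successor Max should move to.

8

A0 = {3}
A1: add {8} — 8 (Max) has 8→3.
A2: add {4} — 4 (Max) has 4→8.
A3 = A2; e.g. 1 (Min) can still go to 5. Fixed point.
From 4, successor 8 is in the attractor (rank 1); the other successor 6 is not.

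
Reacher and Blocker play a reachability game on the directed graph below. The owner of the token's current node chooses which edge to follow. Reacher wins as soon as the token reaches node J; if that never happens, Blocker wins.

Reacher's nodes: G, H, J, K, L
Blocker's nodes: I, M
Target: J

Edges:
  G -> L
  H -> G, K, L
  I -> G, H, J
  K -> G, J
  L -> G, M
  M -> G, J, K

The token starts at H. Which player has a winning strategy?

A0 = {J}
A1: add {K} — K (Reacher) has K→J.
A2: add {H} — H (Reacher) has H→K.
A3 = A2; e.g. G (Reacher) has no edge into A2. Fixed point.
H ∈ A2, so Reacher can force the target.

Reacher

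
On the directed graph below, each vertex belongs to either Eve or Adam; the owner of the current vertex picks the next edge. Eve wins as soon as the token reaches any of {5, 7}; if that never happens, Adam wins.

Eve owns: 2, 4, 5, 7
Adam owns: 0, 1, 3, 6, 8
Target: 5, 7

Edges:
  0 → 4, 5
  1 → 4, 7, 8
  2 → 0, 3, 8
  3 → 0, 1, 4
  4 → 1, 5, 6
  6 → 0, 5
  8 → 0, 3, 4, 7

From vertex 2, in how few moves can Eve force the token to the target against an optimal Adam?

A0 = {5, 7}
A1: add {4} — 4 (Eve) has 4→5.
A2: add {0} — 0 (Adam): all of {4, 5} already in.
A3: add {2, 6} — 2 (Eve) has 2→0; 6 (Adam): all of {0, 5} already in.
A4 = A3; e.g. 1 (Adam) can still go to 8. Fixed point.
2 enters the attractor at level 3, so Eve can force the target in 3 moves from there.

3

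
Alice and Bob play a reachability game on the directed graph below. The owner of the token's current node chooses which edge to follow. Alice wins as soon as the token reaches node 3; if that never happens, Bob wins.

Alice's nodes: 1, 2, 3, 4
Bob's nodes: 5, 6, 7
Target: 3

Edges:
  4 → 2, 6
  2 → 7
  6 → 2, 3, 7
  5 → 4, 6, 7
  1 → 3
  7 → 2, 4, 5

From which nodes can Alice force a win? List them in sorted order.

1, 3

A0 = {3}
A1: add {1} — 1 (Alice) has 1→3.
A2 = A1; e.g. 2 (Alice) has no edge into A1. Fixed point.
Alice's winning region = {1, 3}.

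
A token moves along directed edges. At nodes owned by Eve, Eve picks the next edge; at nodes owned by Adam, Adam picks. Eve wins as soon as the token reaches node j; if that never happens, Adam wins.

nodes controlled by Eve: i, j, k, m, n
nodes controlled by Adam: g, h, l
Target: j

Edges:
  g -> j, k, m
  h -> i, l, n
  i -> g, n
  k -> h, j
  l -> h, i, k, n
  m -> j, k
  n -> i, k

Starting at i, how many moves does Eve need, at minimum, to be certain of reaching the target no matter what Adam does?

3

A0 = {j}
A1: add {k, m} — k (Eve) has k→j; m (Eve) has m→j.
A2: add {g, n} — g (Adam): all of {j, k, m} already in; n (Eve) has n→k.
A3: add {i} — i (Eve) has i→g.
A4 = A3; e.g. h (Adam) can still go to l. Fixed point.
i enters the attractor at level 3, so Eve can force the target in 3 moves from there.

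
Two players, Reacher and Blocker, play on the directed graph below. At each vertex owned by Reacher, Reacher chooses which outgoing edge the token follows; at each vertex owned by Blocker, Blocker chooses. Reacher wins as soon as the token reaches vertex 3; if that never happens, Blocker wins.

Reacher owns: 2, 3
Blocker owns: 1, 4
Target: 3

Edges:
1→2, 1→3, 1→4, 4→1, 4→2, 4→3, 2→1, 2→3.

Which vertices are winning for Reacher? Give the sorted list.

2, 3

A0 = {3}
A1: add {2} — 2 (Reacher) has 2→3.
A2 = A1; e.g. 1 (Blocker) can still go to 4. Fixed point.
Reacher's winning region = {2, 3}.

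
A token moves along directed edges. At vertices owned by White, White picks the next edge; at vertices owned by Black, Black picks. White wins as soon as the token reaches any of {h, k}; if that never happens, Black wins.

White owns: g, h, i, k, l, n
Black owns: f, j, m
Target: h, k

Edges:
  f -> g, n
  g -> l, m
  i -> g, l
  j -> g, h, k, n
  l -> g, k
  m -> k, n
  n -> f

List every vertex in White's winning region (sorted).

g, h, i, k, l

A0 = {h, k}
A1: add {l} — l (White) has l→k.
A2: add {g, i} — g (White) has g→l; i (White) has i→l.
A3 = A2; e.g. f (Black) can still go to n. Fixed point.
White's winning region = {g, h, i, k, l}.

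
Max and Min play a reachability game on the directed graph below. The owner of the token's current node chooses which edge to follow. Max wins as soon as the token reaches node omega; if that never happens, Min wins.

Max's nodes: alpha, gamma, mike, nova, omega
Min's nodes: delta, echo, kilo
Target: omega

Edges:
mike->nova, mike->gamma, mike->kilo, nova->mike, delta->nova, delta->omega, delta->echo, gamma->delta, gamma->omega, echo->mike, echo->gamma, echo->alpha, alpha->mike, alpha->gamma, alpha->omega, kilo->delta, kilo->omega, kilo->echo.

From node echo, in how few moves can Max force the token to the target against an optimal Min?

3

A0 = {omega}
A1: add {alpha, gamma} — gamma (Max) has gamma→omega; alpha (Max) has alpha→omega.
A2: add {mike} — mike (Max) has mike→gamma.
A3: add {echo, nova} — nova (Max) has nova→mike; echo (Min): all of {mike, gamma, alpha} already in.
echo enters the attractor at level 3, so Max can force the target in 3 moves from there.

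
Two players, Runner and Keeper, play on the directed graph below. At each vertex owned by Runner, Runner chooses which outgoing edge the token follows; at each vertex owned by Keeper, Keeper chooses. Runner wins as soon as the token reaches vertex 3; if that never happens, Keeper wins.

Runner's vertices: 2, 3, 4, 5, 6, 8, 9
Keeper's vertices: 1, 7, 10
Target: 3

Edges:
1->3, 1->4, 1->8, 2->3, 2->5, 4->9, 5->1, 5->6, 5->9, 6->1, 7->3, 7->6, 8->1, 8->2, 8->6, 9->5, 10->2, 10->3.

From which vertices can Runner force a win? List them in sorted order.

2, 3, 8, 10

A0 = {3}
A1: add {2} — 2 (Runner) has 2→3.
A2: add {8, 10} — 8 (Runner) has 8→2; 10 (Keeper): all of {2, 3} already in.
A3 = A2; e.g. 1 (Keeper) can still go to 4. Fixed point.
Runner's winning region = {2, 3, 8, 10}.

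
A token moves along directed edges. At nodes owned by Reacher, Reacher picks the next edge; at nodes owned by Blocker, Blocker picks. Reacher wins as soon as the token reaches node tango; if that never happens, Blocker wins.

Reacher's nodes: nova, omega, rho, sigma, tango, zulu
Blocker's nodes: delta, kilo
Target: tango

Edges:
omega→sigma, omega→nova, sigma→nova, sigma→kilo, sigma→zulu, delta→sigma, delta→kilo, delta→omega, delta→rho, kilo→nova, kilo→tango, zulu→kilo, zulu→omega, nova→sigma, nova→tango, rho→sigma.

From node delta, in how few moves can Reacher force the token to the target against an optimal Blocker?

4

A0 = {tango}
A1: add {nova} — nova (Reacher) has nova→tango.
A2: add {kilo, omega, sigma} — sigma (Reacher) has sigma→nova; kilo (Blocker): all of {nova, tango} already in; omega (Reacher) has omega→nova.
A3: add {rho, zulu} — zulu (Reacher) has zulu→kilo; rho (Reacher) has rho→sigma.
A4: add {delta} — delta (Blocker): all of {sigma, kilo, omega, rho} already in.
A4 = all vertices. Fixed point.
delta enters the attractor at level 4, so Reacher can force the target in 4 moves from there.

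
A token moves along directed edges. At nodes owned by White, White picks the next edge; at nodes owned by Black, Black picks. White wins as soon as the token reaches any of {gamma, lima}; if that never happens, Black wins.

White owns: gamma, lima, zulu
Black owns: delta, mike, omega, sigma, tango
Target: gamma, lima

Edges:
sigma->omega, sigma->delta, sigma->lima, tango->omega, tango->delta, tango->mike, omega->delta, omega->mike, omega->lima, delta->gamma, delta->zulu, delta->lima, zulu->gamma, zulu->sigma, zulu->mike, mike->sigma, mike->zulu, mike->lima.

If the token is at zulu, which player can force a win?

A0 = {gamma, lima}
A1: add {zulu} — zulu (White) has zulu→gamma.
zulu ∈ A1, so White can force the target.

White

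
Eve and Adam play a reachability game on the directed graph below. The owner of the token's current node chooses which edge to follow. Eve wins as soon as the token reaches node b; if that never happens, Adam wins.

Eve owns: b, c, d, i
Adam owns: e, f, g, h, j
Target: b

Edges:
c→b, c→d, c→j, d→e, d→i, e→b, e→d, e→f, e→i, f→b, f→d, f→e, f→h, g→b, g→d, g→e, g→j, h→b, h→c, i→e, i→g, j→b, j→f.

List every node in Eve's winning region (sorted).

A0 = {b}
A1: add {c} — c (Eve) has c→b.
A2: add {h} — h (Adam): all of {b, c} already in.
A3 = A2; e.g. d (Eve) has no edge into A2. Fixed point.
Eve's winning region = {b, c, h}.

b, c, h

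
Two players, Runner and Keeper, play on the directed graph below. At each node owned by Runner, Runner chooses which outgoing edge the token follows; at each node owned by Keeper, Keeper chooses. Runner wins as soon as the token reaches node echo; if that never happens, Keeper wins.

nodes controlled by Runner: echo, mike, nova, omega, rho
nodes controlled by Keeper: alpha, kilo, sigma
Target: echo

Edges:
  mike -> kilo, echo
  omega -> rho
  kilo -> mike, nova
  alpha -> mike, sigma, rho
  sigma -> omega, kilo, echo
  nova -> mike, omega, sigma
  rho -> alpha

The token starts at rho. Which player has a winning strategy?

A0 = {echo}
A1: add {mike} — mike (Runner) has mike→echo.
A2: add {nova} — nova (Runner) has nova→mike.
A3: add {kilo} — kilo (Keeper): all of {mike, nova} already in.
A4 = A3; e.g. omega (Runner) has no edge into A3. Fixed point.
rho never enters the attractor, so Keeper can avoid the target forever.

Keeper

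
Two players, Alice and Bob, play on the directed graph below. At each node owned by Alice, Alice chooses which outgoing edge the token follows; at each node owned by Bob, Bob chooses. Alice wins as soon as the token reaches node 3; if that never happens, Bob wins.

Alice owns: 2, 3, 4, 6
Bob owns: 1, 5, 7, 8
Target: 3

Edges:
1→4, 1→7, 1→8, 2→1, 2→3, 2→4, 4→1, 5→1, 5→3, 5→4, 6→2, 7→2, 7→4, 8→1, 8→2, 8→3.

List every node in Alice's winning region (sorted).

2, 3, 6

A0 = {3}
A1: add {2} — 2 (Alice) has 2→3.
A2: add {6} — 6 (Alice) has 6→2.
A3 = A2; e.g. 1 (Bob) can still go to 4. Fixed point.
Alice's winning region = {2, 3, 6}.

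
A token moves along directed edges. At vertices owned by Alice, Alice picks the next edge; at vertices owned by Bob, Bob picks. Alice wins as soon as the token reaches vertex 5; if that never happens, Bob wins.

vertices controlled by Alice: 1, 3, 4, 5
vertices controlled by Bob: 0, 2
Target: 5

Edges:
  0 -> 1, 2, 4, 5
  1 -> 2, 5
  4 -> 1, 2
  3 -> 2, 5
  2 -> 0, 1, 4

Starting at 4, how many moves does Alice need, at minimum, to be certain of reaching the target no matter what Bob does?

A0 = {5}
A1: add {1, 3} — 1 (Alice) has 1→5; 3 (Alice) has 3→5.
A2: add {4} — 4 (Alice) has 4→1.
A3 = A2; e.g. 0 (Bob) can still go to 2. Fixed point.
4 enters the attractor at level 2, so Alice can force the target in 2 moves from there.

2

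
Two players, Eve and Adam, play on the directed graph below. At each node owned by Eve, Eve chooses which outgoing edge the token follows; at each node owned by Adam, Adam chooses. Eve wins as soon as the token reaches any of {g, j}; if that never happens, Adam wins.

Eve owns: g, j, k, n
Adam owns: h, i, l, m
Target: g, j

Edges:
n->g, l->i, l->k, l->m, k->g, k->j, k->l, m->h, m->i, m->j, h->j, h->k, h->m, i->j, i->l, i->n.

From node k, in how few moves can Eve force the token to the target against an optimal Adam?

A0 = {g, j}
A1: add {k, n} — k (Eve) has k→g; n (Eve) has n→g.
A2 = A1; e.g. h (Adam) can still go to m. Fixed point.
k enters the attractor at level 1, so Eve can force the target in 1 move from there.

1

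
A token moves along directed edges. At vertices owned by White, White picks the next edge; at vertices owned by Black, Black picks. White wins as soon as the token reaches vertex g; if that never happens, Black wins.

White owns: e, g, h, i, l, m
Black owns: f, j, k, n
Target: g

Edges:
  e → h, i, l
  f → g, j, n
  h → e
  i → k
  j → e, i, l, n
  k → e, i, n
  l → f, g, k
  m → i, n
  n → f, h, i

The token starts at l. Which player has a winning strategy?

White

A0 = {g}
A1: add {l} — l (White) has l→g.
l ∈ A1, so White can force the target.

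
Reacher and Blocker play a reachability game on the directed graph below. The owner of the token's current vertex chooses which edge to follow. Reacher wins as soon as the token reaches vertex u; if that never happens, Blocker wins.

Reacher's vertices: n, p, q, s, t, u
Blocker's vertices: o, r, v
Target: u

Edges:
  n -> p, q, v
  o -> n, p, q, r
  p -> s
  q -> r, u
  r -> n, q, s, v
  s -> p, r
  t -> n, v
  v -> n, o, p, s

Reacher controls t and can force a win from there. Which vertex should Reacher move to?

A0 = {u}
A1: add {q} — q (Reacher) has q→u.
A2: add {n} — n (Reacher) has n→q.
A3: add {t} — t (Reacher) has t→n.
A4 = A3; e.g. o (Blocker) can still go to p. Fixed point.
From t, successor n is in the attractor (rank 2); the other successor v is not.

n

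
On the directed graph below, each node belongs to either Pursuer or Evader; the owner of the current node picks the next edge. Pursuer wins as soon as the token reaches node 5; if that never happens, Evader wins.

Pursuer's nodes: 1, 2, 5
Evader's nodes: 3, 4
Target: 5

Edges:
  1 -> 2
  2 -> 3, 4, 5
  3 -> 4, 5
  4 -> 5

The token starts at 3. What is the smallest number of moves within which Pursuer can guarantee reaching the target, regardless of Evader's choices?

A0 = {5}
A1: add {2, 4} — 2 (Pursuer) has 2→5; 4 (Evader): all of {5} already in.
A2: add {1, 3} — 1 (Pursuer) has 1→2; 3 (Evader): all of {4, 5} already in.
A2 = all vertices. Fixed point.
3 enters the attractor at level 2, so Pursuer can force the target in 2 moves from there.

2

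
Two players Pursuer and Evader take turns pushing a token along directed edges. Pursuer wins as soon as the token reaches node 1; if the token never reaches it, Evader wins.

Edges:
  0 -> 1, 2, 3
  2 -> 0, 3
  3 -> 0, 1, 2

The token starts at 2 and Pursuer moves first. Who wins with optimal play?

Evader

Track states (vertex, player-to-move).
A0 = {(1,Pursuer), (1,Evader)}
A1: add {(0,Pursuer), (3,Pursuer)}.
A2: add {(2,Evader)}.
A3 = A2; e.g. (0,Evader) stays out. (2,Pursuer) never enters ⇒ Evader avoids the target.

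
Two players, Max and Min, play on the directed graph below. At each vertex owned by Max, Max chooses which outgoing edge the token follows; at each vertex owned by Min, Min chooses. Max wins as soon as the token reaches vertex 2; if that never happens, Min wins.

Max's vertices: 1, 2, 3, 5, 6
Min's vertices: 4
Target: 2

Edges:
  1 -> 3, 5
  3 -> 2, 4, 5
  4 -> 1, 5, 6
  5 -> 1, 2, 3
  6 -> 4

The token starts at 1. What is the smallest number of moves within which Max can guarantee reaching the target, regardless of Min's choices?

2

A0 = {2}
A1: add {3, 5} — 3 (Max) has 3→2; 5 (Max) has 5→2.
A2: add {1} — 1 (Max) has 1→3.
A3 = A2; e.g. 4 (Min) can still go to 6. Fixed point.
1 enters the attractor at level 2, so Max can force the target in 2 moves from there.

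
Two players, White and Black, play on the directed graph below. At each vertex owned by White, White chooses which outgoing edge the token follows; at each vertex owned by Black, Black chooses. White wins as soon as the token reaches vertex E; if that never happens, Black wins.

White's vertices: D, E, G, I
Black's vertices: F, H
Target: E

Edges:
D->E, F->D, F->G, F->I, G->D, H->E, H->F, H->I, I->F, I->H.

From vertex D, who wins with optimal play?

White

A0 = {E}
A1: add {D} — D (White) has D→E.
D ∈ A1, so White can force the target.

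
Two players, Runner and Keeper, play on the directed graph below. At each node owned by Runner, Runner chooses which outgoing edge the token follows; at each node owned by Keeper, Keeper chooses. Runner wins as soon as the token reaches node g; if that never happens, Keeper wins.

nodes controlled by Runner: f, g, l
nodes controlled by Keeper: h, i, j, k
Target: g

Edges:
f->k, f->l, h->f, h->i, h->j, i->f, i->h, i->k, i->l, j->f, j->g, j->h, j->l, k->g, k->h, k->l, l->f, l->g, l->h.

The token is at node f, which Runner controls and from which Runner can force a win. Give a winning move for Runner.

l

A0 = {g}
A1: add {l} — l (Runner) has l→g.
A2: add {f} — f (Runner) has f→l.
A3 = A2; e.g. h (Keeper) can still go to i. Fixed point.
From f, successor l is in the attractor (rank 1); the other successor k is not.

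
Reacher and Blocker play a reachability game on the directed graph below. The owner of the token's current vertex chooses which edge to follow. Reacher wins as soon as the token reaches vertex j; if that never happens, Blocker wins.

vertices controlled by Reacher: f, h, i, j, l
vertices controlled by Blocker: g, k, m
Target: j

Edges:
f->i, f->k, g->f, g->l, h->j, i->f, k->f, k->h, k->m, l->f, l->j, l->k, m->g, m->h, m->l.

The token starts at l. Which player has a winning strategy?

A0 = {j}
A1: add {h, l} — h (Reacher) has h→j; l (Reacher) has l→j.
A2 = A1; e.g. f (Reacher) has no edge into A1. Fixed point.
l ∈ A1, so Reacher can force the target.

Reacher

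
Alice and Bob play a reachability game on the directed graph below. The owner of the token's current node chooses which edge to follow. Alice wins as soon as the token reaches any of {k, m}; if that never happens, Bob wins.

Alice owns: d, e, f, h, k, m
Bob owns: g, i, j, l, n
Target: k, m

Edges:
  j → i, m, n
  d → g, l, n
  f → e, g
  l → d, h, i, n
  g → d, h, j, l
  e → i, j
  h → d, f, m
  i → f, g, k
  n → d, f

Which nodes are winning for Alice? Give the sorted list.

h, k, m

A0 = {k, m}
A1: add {h} — h (Alice) has h→m.
A2 = A1; e.g. d (Alice) has no edge into A1. Fixed point.
Alice's winning region = {h, k, m}.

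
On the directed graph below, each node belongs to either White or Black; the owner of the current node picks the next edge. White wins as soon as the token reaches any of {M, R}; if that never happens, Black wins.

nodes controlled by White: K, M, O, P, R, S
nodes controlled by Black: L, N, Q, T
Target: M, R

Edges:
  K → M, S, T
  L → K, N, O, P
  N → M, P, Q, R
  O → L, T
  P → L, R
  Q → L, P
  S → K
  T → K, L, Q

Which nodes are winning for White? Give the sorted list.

A0 = {M, R}
A1: add {K, P} — K (White) has K→M; P (White) has P→R.
A2: add {S} — S (White) has S→K.
A3 = A2; e.g. L (Black) can still go to N. Fixed point.
White's winning region = {K, M, P, R, S}.

K, M, P, R, S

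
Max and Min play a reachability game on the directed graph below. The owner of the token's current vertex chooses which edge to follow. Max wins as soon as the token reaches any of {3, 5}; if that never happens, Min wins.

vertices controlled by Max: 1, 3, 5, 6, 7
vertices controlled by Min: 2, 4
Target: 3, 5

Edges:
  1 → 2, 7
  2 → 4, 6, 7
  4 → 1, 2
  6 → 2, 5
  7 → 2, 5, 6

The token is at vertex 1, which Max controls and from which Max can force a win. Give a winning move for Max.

7

A0 = {3, 5}
A1: add {6, 7} — 6 (Max) has 6→5; 7 (Max) has 7→5.
A2: add {1} — 1 (Max) has 1→7.
A3 = A2; e.g. 2 (Min) can still go to 4. Fixed point.
From 1, successor 7 is in the attractor (rank 1); the other successor 2 is not.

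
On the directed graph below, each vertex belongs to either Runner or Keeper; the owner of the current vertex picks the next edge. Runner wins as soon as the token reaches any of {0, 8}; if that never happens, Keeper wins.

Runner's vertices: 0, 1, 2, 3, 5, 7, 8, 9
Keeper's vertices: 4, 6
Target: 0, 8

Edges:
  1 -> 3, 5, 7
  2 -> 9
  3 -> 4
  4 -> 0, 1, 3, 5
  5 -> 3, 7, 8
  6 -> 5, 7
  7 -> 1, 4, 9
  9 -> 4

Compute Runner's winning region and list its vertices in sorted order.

A0 = {0, 8}
A1: add {5} — 5 (Runner) has 5→8.
A2: add {1} — 1 (Runner) has 1→5.
A3: add {7} — 7 (Runner) has 7→1.
A4: add {6} — 6 (Keeper): all of {5, 7} already in.
A5 = A4; e.g. 2 (Runner) has no edge into A4. Fixed point.
Runner's winning region = {0, 1, 5, 6, 7, 8}.

0, 1, 5, 6, 7, 8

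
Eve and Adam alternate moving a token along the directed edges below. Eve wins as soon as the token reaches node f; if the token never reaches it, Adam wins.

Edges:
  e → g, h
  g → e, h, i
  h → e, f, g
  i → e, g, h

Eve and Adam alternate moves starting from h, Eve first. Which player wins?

Eve

Track states (vertex, player-to-move).
A0 = {(f,Eve), (f,Adam)}
A1: add {(h,Eve)}.
(h,Eve) ∈ A1 ⇒ Eve forces the target.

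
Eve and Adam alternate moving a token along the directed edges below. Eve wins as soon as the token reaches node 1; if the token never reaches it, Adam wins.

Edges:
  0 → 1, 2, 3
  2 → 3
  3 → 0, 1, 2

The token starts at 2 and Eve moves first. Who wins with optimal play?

Adam

Track states (vertex, player-to-move).
A0 = {(1,Eve), (1,Adam)}
A1: add {(0,Eve), (3,Eve)}.
A2: add {(2,Adam)}.
A3 = A2; e.g. (0,Adam) stays out. (2,Eve) never enters ⇒ Adam avoids the target.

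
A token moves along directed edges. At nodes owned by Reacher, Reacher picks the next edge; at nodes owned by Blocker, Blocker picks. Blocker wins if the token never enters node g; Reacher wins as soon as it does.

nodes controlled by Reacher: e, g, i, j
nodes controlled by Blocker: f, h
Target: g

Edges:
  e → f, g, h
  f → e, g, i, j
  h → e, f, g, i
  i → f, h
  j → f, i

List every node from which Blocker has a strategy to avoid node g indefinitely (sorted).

f, h, i, j

A0 = {g}
A1: add {e} — e (Reacher) has e→g.
A2 = A1; e.g. f (Blocker) can still go to i. Fixed point.
Reacher's attractor = {e, g}; Blocker avoids the target exactly from the complement.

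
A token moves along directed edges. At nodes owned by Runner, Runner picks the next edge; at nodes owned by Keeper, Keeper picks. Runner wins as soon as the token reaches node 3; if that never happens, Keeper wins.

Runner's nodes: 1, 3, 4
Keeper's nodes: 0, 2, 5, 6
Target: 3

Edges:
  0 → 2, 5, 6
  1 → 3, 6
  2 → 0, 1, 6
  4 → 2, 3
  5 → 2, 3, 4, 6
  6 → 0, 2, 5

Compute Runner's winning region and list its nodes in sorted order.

1, 3, 4

A0 = {3}
A1: add {1, 4} — 1 (Runner) has 1→3; 4 (Runner) has 4→3.
A2 = A1; e.g. 0 (Keeper) can still go to 2. Fixed point.
Runner's winning region = {1, 3, 4}.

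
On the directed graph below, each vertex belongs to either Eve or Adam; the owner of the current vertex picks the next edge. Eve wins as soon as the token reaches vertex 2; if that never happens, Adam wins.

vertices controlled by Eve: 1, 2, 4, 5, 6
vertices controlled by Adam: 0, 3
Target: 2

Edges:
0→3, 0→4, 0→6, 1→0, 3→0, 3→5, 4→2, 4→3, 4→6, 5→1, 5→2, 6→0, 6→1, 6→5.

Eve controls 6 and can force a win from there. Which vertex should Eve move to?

A0 = {2}
A1: add {4, 5} — 4 (Eve) has 4→2; 5 (Eve) has 5→2.
A2: add {6} — 6 (Eve) has 6→5.
A3 = A2; e.g. 0 (Adam) can still go to 3. Fixed point.
From 6, successor 5 is in the attractor (rank 1); the other successors 0, 1 are not.

5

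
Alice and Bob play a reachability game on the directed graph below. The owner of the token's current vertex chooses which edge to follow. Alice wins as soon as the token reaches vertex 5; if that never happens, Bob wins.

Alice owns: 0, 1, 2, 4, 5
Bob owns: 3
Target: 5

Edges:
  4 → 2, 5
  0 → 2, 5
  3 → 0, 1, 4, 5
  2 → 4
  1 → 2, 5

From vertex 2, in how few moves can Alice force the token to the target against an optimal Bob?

2

A0 = {5}
A1: add {0, 1, 4} — 0 (Alice) has 0→5; 1 (Alice) has 1→5; 4 (Alice) has 4→5.
A2: add {2, 3} — 2 (Alice) has 2→4; 3 (Bob): all of {0, 1, 4, 5} already in.
A2 = all vertices. Fixed point.
2 enters the attractor at level 2, so Alice can force the target in 2 moves from there.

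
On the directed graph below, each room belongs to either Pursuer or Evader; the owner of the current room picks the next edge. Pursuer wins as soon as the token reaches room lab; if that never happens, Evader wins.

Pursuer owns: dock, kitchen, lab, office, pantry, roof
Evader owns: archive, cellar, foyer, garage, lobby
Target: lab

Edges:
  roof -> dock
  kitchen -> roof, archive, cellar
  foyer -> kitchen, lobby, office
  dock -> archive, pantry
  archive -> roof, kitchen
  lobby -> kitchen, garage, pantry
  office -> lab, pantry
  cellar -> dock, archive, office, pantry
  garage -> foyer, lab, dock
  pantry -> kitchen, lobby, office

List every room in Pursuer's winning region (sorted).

A0 = {lab}
A1: add {office} — office (Pursuer) has office→lab.
A2: add {pantry} — pantry (Pursuer) has pantry→office.
A3: add {dock} — dock (Pursuer) has dock→pantry.
A4: add {roof} — roof (Pursuer) has roof→dock.
A5: add {kitchen} — kitchen (Pursuer) has kitchen→roof.
A6: add {archive} — archive (Evader): all of {roof, kitchen} already in.
A7: add {cellar} — cellar (Evader): all of {dock, archive, office, pantry} already in.
A8 = A7; e.g. foyer (Evader) can still go to lobby. Fixed point.
Pursuer's winning region = {archive, cellar, dock, kitchen, lab, office, pantry, roof}.

archive, cellar, dock, kitchen, lab, office, pantry, roof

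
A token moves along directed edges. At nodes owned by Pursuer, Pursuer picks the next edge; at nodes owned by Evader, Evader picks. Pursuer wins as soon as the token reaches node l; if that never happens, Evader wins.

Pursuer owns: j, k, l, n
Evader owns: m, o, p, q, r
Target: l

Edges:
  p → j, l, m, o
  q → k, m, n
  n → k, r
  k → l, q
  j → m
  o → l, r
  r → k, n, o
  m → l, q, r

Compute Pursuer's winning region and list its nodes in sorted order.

k, l, n

A0 = {l}
A1: add {k} — k (Pursuer) has k→l.
A2: add {n} — n (Pursuer) has n→k.
A3 = A2; e.g. j (Pursuer) has no edge into A2. Fixed point.
Pursuer's winning region = {k, l, n}.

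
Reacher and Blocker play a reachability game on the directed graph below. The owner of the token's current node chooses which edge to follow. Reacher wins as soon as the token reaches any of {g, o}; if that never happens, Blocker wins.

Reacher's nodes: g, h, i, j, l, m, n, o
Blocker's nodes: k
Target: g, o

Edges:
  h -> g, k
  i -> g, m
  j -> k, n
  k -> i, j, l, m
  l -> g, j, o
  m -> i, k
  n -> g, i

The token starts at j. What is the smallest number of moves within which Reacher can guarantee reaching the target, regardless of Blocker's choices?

2

A0 = {g, o}
A1: add {h, i, l, n} — h (Reacher) has h→g; i (Reacher) has i→g; l (Reacher) has l→g; n (Reacher) has n→g.
A2: add {j, m} — j (Reacher) has j→n; m (Reacher) has m→i.
j enters the attractor at level 2, so Reacher can force the target in 2 moves from there.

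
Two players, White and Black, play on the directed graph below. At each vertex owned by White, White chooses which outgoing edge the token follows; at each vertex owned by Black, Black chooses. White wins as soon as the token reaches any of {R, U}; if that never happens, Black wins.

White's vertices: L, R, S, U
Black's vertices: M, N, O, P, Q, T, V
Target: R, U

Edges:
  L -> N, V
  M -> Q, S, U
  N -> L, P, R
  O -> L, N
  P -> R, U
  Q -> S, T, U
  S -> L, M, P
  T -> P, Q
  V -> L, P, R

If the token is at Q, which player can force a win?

Black

A0 = {R, U}
A1: add {P} — P (Black): all of {R, U} already in.
A2: add {S} — S (White) has S→P.
A3 = A2; e.g. L (White) has no edge into A2. Fixed point.
Q never enters the attractor, so Black can avoid the target forever.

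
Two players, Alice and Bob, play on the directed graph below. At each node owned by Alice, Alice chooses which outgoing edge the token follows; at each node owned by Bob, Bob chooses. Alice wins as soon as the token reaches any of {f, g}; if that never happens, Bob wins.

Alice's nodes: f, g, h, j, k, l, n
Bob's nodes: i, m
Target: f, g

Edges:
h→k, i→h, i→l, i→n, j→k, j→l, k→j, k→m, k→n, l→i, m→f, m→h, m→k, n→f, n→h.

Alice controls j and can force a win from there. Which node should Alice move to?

A0 = {f, g}
A1: add {n} — n (Alice) has n→f.
A2: add {k} — k (Alice) has k→n.
A3: add {h, j} — h (Alice) has h→k; j (Alice) has j→k.
A4: add {m} — m (Bob): all of {f, h, k} already in.
A5 = A4; e.g. i (Bob) can still go to l. Fixed point.
From j, successor k is in the attractor (rank 2); the other successor l is not.

k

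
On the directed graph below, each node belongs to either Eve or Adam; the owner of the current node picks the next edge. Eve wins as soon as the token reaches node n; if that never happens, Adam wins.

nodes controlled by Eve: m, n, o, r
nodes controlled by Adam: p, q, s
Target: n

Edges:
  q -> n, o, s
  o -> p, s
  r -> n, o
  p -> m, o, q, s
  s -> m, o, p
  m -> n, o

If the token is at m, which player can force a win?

Eve

A0 = {n}
A1: add {m, r} — m (Eve) has m→n; r (Eve) has r→n.
A2 = A1; e.g. o (Eve) has no edge into A1. Fixed point.
m ∈ A1, so Eve can force the target.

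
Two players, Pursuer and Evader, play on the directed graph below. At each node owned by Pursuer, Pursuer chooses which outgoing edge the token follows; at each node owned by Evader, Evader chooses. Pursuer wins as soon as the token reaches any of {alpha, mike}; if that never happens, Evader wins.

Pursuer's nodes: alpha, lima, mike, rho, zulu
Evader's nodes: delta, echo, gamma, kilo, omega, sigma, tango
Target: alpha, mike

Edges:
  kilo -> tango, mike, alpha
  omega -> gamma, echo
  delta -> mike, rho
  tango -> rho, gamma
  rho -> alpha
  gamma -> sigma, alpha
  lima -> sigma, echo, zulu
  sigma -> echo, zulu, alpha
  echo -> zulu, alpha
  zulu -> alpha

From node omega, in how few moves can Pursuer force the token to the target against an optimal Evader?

5

A0 = {alpha, mike}
A1: add {rho, zulu} — rho (Pursuer) has rho→alpha; zulu (Pursuer) has zulu→alpha.
A2: add {delta, echo, lima} — delta (Evader): all of {mike, rho} already in; lima (Pursuer) has lima→zulu; echo (Evader): all of {zulu, alpha} already in.
A3: add {sigma} — sigma (Evader): all of {echo, zulu, alpha} already in.
A4: add {gamma} — gamma (Evader): all of {sigma, alpha} already in.
A5: add {omega, tango} — omega (Evader): all of {gamma, echo} already in; tango (Evader): all of {rho, gamma} already in.
omega enters the attractor at level 5, so Pursuer can force the target in 5 moves from there.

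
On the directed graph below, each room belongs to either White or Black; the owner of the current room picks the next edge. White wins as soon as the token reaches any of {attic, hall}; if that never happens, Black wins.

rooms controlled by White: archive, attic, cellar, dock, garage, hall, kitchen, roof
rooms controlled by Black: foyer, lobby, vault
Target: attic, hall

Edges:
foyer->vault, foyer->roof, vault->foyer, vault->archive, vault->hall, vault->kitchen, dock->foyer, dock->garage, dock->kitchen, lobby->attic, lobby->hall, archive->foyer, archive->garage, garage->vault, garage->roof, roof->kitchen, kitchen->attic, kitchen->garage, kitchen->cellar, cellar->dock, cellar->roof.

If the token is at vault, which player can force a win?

Black

A0 = {attic, hall}
A1: add {kitchen, lobby} — lobby (Black): all of {attic, hall} already in; kitchen (White) has kitchen→attic.
A2: add {dock, roof} — dock (White) has dock→kitchen; roof (White) has roof→kitchen.
A3: add {cellar, garage} — garage (White) has garage→roof; cellar (White) has cellar→dock.
A4: add {archive} — archive (White) has archive→garage.
A5 = A4; e.g. foyer (Black) can still go to vault. Fixed point.
vault never enters the attractor, so Black can avoid the target forever.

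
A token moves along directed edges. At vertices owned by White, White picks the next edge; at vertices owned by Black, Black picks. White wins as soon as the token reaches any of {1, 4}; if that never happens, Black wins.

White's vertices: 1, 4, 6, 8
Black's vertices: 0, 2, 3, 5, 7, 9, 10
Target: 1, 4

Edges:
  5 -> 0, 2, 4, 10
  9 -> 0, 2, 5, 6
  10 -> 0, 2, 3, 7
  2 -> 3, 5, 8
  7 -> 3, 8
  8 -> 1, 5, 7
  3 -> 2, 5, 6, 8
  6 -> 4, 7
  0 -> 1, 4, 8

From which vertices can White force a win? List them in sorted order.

0, 1, 4, 6, 8

A0 = {1, 4}
A1: add {6, 8} — 6 (White) has 6→4; 8 (White) has 8→1.
A2: add {0} — 0 (Black): all of {1, 4, 8} already in.
A3 = A2; e.g. 2 (Black) can still go to 3. Fixed point.
White's winning region = {0, 1, 4, 6, 8}.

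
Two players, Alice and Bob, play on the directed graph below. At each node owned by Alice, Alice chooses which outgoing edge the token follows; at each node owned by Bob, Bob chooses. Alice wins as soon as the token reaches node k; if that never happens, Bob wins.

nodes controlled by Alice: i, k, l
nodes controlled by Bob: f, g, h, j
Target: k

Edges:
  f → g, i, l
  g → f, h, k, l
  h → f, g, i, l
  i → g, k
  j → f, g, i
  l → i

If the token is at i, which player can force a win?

A0 = {k}
A1: add {i} — i (Alice) has i→k.
i ∈ A1, so Alice can force the target.

Alice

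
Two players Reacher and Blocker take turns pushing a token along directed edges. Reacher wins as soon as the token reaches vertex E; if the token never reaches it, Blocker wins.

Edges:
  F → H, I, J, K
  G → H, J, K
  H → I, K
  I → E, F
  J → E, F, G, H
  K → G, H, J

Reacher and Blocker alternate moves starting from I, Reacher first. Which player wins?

Track states (vertex, player-to-move).
A0 = {(E,Reacher), (E,Blocker)}
A1: add {(I,Reacher), (J,Reacher)}.
(I,Reacher) ∈ A1 ⇒ Reacher forces the target.

Reacher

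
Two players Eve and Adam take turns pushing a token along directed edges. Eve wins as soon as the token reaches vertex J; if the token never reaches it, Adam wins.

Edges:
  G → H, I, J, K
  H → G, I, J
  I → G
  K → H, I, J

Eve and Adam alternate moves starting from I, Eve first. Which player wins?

Adam

Track states (vertex, player-to-move).
A0 = {(J,Eve), (J,Adam)}
A1: add {(G,Eve), (H,Eve), (K,Eve)}.
A2: add {(I,Adam)}.
A3 = A2; e.g. (G,Adam) stays out. (I,Eve) never enters ⇒ Adam avoids the target.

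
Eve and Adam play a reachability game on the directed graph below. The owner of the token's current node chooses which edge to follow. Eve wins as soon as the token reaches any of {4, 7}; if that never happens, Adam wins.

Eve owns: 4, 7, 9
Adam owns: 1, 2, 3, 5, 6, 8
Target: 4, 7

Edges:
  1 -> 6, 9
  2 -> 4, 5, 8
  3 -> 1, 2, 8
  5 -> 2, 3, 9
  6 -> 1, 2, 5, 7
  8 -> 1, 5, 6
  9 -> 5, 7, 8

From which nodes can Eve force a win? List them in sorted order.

A0 = {4, 7}
A1: add {9} — 9 (Eve) has 9→7.
A2 = A1; e.g. 1 (Adam) can still go to 6. Fixed point.
Eve's winning region = {4, 7, 9}.

4, 7, 9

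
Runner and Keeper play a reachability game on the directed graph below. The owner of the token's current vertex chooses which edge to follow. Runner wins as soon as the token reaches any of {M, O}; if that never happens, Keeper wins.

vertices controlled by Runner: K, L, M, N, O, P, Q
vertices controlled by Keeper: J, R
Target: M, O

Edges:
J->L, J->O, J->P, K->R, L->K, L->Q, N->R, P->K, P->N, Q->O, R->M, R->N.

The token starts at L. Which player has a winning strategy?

Runner

A0 = {M, O}
A1: add {Q} — Q (Runner) has Q→O.
A2: add {L} — L (Runner) has L→Q.
A3 = A2; e.g. J (Keeper) can still go to P. Fixed point.
L ∈ A2, so Runner can force the target.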